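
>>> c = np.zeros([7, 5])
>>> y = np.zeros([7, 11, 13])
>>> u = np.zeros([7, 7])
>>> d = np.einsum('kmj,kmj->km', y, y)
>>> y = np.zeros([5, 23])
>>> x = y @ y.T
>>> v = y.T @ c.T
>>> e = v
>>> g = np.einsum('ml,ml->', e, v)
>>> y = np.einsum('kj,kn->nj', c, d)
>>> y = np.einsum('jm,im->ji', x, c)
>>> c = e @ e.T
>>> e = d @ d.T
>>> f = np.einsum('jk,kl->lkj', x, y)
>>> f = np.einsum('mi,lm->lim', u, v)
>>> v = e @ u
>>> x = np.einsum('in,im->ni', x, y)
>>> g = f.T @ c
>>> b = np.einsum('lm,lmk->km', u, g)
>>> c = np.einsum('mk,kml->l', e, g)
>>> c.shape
(23,)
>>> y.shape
(5, 7)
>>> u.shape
(7, 7)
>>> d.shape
(7, 11)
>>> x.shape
(5, 5)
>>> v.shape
(7, 7)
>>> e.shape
(7, 7)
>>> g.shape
(7, 7, 23)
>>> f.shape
(23, 7, 7)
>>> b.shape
(23, 7)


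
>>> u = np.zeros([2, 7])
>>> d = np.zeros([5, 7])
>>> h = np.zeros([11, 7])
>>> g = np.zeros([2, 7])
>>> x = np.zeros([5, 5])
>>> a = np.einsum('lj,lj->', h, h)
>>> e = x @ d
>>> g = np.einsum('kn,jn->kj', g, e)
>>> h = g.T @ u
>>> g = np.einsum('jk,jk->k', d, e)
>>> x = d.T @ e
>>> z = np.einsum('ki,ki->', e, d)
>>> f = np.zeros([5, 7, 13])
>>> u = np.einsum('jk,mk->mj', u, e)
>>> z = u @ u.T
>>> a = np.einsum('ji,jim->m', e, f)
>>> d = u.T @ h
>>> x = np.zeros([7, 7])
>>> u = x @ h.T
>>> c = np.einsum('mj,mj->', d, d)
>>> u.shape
(7, 5)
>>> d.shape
(2, 7)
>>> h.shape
(5, 7)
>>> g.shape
(7,)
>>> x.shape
(7, 7)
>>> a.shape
(13,)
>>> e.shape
(5, 7)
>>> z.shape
(5, 5)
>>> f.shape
(5, 7, 13)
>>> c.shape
()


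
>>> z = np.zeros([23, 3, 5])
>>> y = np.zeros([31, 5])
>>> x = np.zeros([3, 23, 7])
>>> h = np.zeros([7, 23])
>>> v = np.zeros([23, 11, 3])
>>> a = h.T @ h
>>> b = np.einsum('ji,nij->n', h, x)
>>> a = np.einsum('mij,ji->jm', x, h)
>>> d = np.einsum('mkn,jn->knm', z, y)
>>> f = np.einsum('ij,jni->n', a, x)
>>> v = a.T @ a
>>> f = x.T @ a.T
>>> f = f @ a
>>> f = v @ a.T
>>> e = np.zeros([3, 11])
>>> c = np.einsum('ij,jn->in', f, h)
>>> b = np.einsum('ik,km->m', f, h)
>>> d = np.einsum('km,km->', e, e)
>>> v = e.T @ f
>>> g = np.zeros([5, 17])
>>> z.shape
(23, 3, 5)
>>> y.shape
(31, 5)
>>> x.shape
(3, 23, 7)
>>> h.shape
(7, 23)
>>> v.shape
(11, 7)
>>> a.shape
(7, 3)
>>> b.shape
(23,)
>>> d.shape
()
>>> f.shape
(3, 7)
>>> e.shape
(3, 11)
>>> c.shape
(3, 23)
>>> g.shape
(5, 17)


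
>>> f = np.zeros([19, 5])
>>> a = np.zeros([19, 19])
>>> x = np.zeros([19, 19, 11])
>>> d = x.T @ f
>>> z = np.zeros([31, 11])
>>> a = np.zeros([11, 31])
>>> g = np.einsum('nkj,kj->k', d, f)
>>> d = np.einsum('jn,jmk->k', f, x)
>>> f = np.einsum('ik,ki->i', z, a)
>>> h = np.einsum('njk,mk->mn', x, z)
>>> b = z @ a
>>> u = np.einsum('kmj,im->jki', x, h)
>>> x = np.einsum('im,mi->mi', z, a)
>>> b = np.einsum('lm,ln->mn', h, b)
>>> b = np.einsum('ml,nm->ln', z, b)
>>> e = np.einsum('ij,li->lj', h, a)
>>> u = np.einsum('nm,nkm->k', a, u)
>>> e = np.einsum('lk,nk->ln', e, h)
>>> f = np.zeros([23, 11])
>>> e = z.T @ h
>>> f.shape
(23, 11)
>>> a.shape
(11, 31)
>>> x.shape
(11, 31)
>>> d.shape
(11,)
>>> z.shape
(31, 11)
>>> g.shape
(19,)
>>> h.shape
(31, 19)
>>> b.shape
(11, 19)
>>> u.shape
(19,)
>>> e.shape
(11, 19)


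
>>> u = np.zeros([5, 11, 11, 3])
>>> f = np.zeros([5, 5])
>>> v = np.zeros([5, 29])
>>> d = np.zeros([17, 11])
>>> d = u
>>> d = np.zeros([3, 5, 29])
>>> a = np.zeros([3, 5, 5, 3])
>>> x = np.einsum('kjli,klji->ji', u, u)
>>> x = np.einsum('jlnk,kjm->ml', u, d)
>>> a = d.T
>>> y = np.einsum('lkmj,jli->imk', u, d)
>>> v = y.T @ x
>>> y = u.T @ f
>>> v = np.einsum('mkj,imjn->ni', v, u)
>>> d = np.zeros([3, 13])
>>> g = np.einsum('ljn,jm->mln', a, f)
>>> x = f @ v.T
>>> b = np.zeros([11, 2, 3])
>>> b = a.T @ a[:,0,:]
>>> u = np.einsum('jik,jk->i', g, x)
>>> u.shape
(29,)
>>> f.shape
(5, 5)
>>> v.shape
(3, 5)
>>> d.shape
(3, 13)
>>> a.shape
(29, 5, 3)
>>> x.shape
(5, 3)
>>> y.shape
(3, 11, 11, 5)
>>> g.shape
(5, 29, 3)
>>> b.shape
(3, 5, 3)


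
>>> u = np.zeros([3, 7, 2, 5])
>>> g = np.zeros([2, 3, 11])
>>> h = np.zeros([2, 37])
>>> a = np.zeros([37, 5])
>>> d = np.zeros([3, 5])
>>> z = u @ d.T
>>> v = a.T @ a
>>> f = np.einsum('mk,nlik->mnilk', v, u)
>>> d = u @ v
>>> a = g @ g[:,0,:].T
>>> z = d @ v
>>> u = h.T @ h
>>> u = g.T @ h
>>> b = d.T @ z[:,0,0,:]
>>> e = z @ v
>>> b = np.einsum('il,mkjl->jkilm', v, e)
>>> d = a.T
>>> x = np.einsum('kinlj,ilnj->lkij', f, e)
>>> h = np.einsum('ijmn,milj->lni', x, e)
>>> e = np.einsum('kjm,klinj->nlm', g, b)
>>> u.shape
(11, 3, 37)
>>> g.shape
(2, 3, 11)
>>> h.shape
(2, 5, 7)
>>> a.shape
(2, 3, 2)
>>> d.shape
(2, 3, 2)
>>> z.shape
(3, 7, 2, 5)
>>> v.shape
(5, 5)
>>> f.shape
(5, 3, 2, 7, 5)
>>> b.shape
(2, 7, 5, 5, 3)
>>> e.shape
(5, 7, 11)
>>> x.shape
(7, 5, 3, 5)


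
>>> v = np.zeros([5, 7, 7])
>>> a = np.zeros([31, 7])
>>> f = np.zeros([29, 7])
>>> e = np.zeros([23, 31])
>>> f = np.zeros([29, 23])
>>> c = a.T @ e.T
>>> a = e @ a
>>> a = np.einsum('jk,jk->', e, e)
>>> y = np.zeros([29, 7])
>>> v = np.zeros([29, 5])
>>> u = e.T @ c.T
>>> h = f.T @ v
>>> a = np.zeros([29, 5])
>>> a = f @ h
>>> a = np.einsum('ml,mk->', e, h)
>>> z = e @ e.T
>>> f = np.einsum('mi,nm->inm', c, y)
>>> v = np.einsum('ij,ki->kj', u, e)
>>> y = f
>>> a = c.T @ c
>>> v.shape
(23, 7)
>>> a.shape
(23, 23)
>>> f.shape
(23, 29, 7)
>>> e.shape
(23, 31)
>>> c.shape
(7, 23)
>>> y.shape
(23, 29, 7)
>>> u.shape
(31, 7)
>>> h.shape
(23, 5)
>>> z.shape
(23, 23)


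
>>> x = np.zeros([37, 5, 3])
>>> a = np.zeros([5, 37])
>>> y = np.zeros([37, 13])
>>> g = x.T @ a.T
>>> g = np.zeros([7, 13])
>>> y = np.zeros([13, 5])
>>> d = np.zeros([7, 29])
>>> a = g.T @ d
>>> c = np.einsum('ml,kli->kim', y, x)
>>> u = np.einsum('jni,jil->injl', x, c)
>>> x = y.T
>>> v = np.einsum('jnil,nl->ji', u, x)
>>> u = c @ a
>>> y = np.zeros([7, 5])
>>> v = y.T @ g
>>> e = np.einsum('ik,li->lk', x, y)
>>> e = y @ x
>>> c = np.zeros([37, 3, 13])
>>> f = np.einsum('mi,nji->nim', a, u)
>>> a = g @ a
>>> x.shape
(5, 13)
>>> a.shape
(7, 29)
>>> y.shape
(7, 5)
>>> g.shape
(7, 13)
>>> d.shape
(7, 29)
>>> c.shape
(37, 3, 13)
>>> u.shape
(37, 3, 29)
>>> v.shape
(5, 13)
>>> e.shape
(7, 13)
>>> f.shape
(37, 29, 13)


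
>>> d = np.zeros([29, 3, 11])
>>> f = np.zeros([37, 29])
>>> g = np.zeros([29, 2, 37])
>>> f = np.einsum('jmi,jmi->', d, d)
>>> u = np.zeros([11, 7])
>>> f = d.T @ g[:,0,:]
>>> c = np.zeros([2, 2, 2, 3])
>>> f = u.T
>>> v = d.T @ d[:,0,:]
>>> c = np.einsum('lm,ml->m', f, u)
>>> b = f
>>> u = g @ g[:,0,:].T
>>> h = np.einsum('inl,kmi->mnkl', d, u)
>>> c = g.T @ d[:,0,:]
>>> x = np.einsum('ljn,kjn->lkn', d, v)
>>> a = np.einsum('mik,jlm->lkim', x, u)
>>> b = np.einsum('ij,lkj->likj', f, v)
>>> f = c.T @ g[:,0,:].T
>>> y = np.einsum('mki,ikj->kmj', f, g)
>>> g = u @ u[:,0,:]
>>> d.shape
(29, 3, 11)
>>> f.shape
(11, 2, 29)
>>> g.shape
(29, 2, 29)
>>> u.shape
(29, 2, 29)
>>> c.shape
(37, 2, 11)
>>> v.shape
(11, 3, 11)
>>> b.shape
(11, 7, 3, 11)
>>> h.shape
(2, 3, 29, 11)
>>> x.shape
(29, 11, 11)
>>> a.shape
(2, 11, 11, 29)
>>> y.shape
(2, 11, 37)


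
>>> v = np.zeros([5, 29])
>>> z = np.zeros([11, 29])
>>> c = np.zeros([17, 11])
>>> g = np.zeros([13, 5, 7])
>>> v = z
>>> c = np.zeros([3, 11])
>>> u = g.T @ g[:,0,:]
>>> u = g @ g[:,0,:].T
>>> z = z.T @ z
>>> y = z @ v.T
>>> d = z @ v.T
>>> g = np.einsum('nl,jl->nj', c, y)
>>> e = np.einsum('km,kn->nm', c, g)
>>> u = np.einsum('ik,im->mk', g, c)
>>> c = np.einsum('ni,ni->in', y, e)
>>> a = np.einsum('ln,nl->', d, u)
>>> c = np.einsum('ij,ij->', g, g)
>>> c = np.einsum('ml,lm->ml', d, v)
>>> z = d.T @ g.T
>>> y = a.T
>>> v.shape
(11, 29)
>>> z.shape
(11, 3)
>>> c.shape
(29, 11)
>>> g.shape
(3, 29)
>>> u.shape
(11, 29)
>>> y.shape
()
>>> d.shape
(29, 11)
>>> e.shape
(29, 11)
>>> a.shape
()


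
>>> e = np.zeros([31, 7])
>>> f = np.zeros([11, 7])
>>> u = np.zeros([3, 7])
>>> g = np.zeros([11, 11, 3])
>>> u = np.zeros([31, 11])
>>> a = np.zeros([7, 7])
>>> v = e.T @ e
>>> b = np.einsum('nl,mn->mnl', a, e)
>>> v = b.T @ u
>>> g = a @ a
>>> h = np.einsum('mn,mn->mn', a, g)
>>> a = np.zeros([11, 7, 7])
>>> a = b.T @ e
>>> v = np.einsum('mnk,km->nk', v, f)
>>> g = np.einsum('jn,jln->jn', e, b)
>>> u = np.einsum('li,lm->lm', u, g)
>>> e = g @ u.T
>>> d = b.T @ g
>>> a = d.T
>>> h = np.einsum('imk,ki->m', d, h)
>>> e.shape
(31, 31)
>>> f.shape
(11, 7)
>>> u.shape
(31, 7)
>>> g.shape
(31, 7)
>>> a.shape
(7, 7, 7)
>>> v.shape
(7, 11)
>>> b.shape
(31, 7, 7)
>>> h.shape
(7,)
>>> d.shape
(7, 7, 7)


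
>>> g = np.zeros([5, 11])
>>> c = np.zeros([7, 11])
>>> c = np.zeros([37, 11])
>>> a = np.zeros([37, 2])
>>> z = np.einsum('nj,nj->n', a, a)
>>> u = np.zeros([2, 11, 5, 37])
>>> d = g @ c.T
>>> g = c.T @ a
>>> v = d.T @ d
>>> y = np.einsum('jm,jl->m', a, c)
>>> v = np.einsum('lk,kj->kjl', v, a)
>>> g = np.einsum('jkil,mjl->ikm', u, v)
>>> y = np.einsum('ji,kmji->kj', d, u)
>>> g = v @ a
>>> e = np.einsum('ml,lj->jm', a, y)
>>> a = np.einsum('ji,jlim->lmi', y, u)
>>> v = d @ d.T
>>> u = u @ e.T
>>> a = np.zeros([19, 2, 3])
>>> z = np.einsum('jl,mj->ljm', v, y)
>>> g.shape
(37, 2, 2)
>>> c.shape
(37, 11)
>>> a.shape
(19, 2, 3)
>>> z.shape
(5, 5, 2)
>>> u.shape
(2, 11, 5, 5)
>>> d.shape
(5, 37)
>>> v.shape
(5, 5)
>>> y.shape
(2, 5)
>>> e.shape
(5, 37)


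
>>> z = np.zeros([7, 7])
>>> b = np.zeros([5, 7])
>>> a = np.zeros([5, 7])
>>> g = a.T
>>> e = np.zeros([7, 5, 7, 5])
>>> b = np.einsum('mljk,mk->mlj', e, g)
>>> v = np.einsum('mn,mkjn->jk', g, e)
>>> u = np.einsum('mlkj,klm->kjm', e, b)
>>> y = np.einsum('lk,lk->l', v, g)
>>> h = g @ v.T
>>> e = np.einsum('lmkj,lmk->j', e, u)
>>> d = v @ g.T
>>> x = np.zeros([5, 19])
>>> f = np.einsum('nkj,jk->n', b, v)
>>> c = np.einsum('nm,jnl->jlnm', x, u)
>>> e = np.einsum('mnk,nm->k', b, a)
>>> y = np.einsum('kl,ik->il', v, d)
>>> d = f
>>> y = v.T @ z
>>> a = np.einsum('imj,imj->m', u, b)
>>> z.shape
(7, 7)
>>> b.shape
(7, 5, 7)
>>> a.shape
(5,)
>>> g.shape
(7, 5)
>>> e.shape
(7,)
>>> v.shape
(7, 5)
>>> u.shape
(7, 5, 7)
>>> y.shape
(5, 7)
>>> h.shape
(7, 7)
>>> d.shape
(7,)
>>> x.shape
(5, 19)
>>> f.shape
(7,)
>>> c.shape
(7, 7, 5, 19)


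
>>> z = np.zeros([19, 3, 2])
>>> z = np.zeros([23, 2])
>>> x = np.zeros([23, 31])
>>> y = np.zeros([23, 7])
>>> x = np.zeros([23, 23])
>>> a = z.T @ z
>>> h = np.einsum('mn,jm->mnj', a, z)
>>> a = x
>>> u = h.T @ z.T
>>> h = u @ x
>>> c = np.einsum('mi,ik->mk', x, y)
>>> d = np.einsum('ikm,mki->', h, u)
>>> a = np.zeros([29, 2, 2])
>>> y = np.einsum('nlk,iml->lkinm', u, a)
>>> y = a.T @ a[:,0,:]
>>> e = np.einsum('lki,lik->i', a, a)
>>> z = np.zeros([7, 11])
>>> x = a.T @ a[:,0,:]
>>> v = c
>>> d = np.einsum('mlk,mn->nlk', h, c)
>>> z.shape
(7, 11)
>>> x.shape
(2, 2, 2)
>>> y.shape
(2, 2, 2)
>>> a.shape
(29, 2, 2)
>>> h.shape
(23, 2, 23)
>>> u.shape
(23, 2, 23)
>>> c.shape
(23, 7)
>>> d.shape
(7, 2, 23)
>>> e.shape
(2,)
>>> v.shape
(23, 7)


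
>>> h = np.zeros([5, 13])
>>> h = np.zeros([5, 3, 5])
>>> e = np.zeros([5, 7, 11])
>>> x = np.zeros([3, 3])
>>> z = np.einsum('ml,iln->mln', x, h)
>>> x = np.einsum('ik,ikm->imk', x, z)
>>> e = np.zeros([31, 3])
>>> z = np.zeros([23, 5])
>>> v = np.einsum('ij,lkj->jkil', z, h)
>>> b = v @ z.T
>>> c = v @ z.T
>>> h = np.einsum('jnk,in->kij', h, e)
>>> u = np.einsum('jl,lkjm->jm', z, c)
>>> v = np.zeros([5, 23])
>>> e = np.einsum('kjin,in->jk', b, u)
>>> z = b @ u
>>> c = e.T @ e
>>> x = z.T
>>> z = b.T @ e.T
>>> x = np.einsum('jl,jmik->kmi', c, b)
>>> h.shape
(5, 31, 5)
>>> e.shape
(3, 5)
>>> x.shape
(23, 3, 23)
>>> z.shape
(23, 23, 3, 3)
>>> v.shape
(5, 23)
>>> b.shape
(5, 3, 23, 23)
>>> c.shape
(5, 5)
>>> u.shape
(23, 23)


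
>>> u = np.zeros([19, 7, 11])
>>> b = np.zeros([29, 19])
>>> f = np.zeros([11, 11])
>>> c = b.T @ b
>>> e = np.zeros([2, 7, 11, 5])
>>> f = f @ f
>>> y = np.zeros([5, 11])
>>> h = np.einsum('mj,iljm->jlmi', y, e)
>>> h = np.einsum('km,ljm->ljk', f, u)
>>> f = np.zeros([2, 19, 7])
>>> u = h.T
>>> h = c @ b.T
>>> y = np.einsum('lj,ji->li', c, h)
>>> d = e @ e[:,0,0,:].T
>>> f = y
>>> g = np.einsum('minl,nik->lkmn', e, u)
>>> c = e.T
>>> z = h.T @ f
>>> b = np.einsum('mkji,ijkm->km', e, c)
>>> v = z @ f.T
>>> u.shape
(11, 7, 19)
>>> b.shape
(7, 2)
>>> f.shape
(19, 29)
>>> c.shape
(5, 11, 7, 2)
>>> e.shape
(2, 7, 11, 5)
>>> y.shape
(19, 29)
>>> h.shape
(19, 29)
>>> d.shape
(2, 7, 11, 2)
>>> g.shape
(5, 19, 2, 11)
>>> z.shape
(29, 29)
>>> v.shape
(29, 19)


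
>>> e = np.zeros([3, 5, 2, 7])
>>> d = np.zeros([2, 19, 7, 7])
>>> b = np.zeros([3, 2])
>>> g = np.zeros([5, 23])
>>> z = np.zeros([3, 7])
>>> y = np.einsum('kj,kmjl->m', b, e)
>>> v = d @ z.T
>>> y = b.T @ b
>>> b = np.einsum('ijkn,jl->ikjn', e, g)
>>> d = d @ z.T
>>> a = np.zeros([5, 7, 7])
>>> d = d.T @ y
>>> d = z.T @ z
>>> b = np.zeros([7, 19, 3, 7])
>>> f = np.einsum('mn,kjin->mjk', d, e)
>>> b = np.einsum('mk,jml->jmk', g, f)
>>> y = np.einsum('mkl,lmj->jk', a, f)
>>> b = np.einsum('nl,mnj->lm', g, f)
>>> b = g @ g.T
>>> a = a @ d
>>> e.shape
(3, 5, 2, 7)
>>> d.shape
(7, 7)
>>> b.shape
(5, 5)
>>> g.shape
(5, 23)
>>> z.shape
(3, 7)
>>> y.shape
(3, 7)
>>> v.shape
(2, 19, 7, 3)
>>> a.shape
(5, 7, 7)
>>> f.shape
(7, 5, 3)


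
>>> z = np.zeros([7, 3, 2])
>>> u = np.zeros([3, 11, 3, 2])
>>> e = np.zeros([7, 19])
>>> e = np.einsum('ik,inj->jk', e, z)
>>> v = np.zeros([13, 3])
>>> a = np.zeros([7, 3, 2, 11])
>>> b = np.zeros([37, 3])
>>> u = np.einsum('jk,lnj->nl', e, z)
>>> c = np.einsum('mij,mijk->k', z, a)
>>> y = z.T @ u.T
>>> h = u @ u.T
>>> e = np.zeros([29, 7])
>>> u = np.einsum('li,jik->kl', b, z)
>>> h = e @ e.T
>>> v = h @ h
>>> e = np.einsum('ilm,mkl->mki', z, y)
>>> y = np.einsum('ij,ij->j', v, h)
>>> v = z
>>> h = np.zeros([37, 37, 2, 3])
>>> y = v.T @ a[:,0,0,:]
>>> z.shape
(7, 3, 2)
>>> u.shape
(2, 37)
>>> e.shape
(2, 3, 7)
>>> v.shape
(7, 3, 2)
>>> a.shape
(7, 3, 2, 11)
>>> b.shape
(37, 3)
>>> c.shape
(11,)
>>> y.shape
(2, 3, 11)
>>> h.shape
(37, 37, 2, 3)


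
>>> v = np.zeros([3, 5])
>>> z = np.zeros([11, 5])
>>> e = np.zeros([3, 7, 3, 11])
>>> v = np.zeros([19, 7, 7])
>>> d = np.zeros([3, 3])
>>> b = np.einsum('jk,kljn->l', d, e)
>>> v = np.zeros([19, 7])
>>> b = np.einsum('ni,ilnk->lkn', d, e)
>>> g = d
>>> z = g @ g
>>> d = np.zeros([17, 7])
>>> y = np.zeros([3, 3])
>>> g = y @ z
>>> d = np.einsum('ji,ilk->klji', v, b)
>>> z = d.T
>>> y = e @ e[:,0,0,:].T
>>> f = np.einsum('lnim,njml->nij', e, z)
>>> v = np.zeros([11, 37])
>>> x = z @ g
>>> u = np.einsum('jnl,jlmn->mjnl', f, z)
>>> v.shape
(11, 37)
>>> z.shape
(7, 19, 11, 3)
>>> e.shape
(3, 7, 3, 11)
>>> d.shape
(3, 11, 19, 7)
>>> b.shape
(7, 11, 3)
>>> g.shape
(3, 3)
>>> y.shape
(3, 7, 3, 3)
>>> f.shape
(7, 3, 19)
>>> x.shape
(7, 19, 11, 3)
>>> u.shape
(11, 7, 3, 19)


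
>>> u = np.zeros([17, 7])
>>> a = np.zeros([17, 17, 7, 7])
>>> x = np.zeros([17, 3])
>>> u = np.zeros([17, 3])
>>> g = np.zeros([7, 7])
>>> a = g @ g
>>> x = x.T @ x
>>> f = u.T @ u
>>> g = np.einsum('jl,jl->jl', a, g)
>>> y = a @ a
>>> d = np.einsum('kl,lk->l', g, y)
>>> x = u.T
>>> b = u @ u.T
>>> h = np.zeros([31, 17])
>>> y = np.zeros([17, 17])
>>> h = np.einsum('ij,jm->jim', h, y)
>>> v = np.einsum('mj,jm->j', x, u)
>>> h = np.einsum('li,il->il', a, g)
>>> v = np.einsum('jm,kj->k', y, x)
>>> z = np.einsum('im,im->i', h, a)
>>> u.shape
(17, 3)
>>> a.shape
(7, 7)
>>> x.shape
(3, 17)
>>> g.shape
(7, 7)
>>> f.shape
(3, 3)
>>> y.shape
(17, 17)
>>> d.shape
(7,)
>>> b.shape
(17, 17)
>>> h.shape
(7, 7)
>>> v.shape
(3,)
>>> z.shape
(7,)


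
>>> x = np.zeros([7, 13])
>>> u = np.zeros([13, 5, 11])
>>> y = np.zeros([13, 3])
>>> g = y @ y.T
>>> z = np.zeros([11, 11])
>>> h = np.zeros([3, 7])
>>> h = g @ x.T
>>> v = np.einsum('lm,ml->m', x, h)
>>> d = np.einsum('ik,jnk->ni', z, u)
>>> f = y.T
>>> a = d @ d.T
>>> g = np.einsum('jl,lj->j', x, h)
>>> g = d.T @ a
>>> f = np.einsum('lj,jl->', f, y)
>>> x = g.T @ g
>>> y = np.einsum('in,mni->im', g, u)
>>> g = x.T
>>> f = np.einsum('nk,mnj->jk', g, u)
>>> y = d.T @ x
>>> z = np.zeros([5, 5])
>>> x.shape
(5, 5)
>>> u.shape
(13, 5, 11)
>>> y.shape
(11, 5)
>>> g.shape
(5, 5)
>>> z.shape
(5, 5)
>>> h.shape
(13, 7)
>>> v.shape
(13,)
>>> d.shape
(5, 11)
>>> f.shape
(11, 5)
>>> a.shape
(5, 5)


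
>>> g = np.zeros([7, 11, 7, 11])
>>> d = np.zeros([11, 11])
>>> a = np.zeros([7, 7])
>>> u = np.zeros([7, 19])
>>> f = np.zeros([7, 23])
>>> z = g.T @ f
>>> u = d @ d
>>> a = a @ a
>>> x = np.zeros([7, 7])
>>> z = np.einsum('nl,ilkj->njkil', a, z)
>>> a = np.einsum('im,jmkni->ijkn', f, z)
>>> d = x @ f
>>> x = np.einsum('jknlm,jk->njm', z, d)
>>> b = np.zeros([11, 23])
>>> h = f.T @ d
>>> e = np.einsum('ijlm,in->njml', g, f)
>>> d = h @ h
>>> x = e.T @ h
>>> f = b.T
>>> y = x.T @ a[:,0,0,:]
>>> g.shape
(7, 11, 7, 11)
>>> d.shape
(23, 23)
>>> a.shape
(7, 7, 11, 11)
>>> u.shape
(11, 11)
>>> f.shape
(23, 11)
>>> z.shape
(7, 23, 11, 11, 7)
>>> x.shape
(7, 11, 11, 23)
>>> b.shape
(11, 23)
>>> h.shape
(23, 23)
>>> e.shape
(23, 11, 11, 7)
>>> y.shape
(23, 11, 11, 11)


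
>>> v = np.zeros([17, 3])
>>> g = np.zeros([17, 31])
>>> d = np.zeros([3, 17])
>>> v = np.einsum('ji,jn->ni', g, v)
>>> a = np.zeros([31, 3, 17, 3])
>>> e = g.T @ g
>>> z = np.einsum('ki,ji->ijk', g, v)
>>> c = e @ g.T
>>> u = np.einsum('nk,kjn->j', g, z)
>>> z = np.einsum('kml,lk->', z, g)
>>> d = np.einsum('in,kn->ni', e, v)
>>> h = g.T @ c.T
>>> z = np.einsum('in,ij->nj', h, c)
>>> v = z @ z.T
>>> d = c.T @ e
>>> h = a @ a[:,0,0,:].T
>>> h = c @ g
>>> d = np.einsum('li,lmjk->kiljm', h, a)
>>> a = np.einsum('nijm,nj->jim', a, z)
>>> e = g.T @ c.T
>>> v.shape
(31, 31)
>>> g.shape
(17, 31)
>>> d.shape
(3, 31, 31, 17, 3)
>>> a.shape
(17, 3, 3)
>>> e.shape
(31, 31)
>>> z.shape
(31, 17)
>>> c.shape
(31, 17)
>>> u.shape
(3,)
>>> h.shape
(31, 31)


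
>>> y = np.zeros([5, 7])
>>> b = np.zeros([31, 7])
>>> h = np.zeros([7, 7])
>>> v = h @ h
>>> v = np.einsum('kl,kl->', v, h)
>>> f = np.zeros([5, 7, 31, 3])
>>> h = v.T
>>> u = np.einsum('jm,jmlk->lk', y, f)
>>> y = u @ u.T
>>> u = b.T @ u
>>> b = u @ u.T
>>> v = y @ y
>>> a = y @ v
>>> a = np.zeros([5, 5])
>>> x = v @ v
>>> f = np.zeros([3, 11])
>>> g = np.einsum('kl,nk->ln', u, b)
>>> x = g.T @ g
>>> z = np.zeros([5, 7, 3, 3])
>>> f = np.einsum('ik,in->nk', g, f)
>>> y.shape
(31, 31)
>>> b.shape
(7, 7)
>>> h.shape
()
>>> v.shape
(31, 31)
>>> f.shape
(11, 7)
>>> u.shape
(7, 3)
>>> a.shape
(5, 5)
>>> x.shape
(7, 7)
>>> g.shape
(3, 7)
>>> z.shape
(5, 7, 3, 3)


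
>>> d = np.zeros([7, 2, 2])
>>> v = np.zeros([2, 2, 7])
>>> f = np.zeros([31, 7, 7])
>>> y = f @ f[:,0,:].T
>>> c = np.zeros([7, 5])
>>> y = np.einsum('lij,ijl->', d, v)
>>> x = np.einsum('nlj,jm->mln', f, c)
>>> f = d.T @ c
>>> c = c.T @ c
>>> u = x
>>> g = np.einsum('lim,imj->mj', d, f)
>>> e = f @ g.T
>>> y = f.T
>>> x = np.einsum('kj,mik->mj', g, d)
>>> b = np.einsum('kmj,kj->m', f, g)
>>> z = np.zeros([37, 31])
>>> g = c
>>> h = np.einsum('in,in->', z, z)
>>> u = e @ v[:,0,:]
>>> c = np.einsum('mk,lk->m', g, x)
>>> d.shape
(7, 2, 2)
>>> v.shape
(2, 2, 7)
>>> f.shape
(2, 2, 5)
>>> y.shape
(5, 2, 2)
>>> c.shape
(5,)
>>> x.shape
(7, 5)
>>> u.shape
(2, 2, 7)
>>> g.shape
(5, 5)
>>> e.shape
(2, 2, 2)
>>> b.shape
(2,)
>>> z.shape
(37, 31)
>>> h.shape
()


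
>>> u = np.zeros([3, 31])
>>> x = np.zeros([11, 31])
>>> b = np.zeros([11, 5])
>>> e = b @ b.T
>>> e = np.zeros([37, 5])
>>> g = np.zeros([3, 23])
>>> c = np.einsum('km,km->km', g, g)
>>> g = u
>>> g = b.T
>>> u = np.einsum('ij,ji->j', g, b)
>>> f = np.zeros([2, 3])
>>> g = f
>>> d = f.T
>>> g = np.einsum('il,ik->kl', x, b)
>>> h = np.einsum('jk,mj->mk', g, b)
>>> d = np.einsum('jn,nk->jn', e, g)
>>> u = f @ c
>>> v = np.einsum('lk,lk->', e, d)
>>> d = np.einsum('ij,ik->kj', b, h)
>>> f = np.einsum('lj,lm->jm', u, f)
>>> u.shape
(2, 23)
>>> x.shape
(11, 31)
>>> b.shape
(11, 5)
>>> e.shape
(37, 5)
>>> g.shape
(5, 31)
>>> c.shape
(3, 23)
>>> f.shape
(23, 3)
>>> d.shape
(31, 5)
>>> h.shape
(11, 31)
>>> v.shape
()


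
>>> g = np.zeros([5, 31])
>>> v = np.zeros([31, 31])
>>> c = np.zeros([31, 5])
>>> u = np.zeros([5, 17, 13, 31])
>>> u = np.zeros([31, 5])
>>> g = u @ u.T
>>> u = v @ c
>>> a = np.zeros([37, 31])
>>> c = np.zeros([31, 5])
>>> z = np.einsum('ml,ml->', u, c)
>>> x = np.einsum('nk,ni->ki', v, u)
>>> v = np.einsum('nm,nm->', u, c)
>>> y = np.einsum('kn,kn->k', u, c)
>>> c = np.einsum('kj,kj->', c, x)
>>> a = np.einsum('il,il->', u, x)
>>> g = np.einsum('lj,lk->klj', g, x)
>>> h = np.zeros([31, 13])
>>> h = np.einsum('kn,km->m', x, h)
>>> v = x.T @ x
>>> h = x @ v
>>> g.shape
(5, 31, 31)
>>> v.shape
(5, 5)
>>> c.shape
()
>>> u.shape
(31, 5)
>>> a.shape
()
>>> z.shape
()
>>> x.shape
(31, 5)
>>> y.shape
(31,)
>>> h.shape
(31, 5)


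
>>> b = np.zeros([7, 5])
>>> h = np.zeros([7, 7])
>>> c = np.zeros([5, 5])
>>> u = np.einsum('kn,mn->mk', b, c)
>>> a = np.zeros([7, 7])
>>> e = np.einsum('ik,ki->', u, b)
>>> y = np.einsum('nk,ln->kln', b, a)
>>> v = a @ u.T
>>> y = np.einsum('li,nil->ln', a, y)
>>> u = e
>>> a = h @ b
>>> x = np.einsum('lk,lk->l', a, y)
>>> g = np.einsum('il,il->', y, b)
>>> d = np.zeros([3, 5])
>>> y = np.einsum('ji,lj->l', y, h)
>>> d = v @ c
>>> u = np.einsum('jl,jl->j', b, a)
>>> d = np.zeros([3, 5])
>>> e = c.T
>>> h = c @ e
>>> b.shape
(7, 5)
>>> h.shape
(5, 5)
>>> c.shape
(5, 5)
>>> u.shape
(7,)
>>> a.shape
(7, 5)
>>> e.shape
(5, 5)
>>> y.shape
(7,)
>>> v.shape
(7, 5)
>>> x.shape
(7,)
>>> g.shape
()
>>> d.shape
(3, 5)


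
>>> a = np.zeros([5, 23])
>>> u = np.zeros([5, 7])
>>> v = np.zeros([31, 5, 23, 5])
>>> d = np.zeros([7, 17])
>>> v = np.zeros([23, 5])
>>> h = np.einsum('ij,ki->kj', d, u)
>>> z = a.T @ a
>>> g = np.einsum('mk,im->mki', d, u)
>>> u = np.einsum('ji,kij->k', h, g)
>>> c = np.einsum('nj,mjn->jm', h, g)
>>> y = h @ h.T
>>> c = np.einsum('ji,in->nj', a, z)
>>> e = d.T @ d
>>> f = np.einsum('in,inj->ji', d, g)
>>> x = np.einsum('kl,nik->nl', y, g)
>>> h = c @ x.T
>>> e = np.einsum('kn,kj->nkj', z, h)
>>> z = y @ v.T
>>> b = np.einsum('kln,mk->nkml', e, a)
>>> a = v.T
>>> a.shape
(5, 23)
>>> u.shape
(7,)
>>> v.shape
(23, 5)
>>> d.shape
(7, 17)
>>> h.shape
(23, 7)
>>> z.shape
(5, 23)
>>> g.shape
(7, 17, 5)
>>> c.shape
(23, 5)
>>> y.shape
(5, 5)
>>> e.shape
(23, 23, 7)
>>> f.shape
(5, 7)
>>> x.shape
(7, 5)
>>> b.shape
(7, 23, 5, 23)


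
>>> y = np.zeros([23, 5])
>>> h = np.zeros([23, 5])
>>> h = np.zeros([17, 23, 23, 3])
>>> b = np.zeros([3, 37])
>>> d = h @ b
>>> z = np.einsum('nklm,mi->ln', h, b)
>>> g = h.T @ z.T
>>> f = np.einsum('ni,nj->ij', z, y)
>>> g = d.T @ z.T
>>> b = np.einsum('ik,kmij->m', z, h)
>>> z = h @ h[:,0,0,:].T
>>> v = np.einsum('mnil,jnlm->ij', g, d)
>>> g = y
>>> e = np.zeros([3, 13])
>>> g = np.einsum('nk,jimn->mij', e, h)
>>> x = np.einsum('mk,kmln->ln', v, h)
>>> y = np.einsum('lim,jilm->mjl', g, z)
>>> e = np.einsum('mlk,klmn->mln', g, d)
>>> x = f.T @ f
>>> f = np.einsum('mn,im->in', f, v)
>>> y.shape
(17, 17, 23)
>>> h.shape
(17, 23, 23, 3)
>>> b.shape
(23,)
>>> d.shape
(17, 23, 23, 37)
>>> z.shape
(17, 23, 23, 17)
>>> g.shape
(23, 23, 17)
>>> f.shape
(23, 5)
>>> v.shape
(23, 17)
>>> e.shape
(23, 23, 37)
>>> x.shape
(5, 5)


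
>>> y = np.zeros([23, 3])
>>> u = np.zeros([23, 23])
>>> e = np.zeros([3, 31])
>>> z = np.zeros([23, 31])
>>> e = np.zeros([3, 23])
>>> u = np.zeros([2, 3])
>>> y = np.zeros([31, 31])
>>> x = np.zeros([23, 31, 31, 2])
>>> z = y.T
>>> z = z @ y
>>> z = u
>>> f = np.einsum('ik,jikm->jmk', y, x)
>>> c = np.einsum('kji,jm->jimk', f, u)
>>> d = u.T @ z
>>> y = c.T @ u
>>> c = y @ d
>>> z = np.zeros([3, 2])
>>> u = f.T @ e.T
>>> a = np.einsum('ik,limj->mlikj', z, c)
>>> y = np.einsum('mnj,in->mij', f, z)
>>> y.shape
(23, 3, 31)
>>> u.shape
(31, 2, 3)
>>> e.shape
(3, 23)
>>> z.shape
(3, 2)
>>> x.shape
(23, 31, 31, 2)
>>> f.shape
(23, 2, 31)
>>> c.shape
(23, 3, 31, 3)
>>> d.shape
(3, 3)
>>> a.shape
(31, 23, 3, 2, 3)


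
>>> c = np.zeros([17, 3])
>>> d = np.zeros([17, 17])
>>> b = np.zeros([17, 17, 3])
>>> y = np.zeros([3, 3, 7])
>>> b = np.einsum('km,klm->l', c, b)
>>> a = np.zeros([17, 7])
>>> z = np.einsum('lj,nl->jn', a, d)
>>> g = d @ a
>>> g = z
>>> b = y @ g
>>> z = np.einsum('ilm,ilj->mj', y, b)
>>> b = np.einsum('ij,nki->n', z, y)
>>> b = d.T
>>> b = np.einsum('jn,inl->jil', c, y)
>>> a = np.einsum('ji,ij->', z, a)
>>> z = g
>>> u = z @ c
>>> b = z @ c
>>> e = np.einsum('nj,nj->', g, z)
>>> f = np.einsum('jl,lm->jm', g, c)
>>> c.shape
(17, 3)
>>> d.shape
(17, 17)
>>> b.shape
(7, 3)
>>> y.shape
(3, 3, 7)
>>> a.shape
()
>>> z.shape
(7, 17)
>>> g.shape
(7, 17)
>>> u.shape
(7, 3)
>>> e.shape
()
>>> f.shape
(7, 3)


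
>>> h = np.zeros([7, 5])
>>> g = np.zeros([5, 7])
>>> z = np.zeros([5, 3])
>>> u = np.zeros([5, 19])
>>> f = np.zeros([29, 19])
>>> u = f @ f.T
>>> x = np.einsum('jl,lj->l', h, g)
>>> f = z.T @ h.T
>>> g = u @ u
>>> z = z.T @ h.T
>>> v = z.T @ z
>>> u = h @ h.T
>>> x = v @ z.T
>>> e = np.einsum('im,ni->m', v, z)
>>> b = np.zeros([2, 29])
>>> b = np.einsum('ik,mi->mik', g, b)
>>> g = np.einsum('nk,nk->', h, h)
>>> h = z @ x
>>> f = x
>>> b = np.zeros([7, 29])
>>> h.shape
(3, 3)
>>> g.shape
()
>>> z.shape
(3, 7)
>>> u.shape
(7, 7)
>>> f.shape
(7, 3)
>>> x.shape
(7, 3)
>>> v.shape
(7, 7)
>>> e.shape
(7,)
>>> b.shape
(7, 29)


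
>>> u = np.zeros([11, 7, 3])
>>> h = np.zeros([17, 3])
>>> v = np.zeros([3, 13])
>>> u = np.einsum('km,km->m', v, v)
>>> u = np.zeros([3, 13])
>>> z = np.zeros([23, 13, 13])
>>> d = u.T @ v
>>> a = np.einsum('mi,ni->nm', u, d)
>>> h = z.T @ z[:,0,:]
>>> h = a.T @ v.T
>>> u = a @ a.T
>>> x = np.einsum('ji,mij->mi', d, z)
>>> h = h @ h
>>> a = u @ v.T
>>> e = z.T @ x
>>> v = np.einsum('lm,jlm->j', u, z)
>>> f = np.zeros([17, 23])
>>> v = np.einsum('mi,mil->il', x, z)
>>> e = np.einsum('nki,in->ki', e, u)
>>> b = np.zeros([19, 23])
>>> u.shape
(13, 13)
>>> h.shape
(3, 3)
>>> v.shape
(13, 13)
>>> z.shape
(23, 13, 13)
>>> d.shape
(13, 13)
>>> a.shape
(13, 3)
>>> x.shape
(23, 13)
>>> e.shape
(13, 13)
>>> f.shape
(17, 23)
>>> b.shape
(19, 23)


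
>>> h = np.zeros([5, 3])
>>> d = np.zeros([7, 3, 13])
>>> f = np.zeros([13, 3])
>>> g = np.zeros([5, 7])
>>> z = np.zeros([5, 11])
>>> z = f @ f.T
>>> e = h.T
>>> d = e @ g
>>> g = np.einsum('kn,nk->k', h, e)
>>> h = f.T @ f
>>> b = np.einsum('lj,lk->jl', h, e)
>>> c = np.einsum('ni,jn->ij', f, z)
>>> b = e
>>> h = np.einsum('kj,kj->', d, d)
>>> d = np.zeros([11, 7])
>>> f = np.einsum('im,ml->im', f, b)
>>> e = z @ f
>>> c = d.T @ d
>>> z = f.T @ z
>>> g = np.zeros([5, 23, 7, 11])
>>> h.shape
()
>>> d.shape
(11, 7)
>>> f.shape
(13, 3)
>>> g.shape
(5, 23, 7, 11)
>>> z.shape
(3, 13)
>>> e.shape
(13, 3)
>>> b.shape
(3, 5)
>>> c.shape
(7, 7)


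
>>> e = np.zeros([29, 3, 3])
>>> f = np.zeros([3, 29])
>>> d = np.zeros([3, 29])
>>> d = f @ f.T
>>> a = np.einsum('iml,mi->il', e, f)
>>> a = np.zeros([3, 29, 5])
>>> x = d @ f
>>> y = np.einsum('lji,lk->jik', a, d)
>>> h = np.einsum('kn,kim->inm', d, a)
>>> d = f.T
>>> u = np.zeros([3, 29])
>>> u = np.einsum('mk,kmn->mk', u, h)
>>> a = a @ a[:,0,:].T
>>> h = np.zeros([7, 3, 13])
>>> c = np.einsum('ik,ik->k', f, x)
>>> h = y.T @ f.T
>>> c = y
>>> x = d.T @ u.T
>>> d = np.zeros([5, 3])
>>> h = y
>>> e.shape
(29, 3, 3)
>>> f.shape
(3, 29)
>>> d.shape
(5, 3)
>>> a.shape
(3, 29, 3)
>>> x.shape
(3, 3)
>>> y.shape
(29, 5, 3)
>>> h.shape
(29, 5, 3)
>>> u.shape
(3, 29)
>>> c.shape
(29, 5, 3)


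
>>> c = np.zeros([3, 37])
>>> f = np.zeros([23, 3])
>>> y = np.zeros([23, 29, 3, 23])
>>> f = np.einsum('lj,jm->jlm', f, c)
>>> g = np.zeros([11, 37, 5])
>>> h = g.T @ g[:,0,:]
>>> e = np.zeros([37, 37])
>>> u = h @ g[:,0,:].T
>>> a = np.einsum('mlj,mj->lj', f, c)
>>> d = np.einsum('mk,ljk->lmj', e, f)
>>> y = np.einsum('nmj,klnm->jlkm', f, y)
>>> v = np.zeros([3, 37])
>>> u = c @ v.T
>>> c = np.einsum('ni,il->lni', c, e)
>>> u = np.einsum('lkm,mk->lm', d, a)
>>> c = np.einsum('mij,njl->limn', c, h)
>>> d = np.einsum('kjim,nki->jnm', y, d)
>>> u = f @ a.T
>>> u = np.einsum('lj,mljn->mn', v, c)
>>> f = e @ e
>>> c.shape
(5, 3, 37, 5)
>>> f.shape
(37, 37)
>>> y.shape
(37, 29, 23, 23)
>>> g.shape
(11, 37, 5)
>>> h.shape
(5, 37, 5)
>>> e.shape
(37, 37)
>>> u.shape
(5, 5)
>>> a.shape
(23, 37)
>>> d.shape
(29, 3, 23)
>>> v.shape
(3, 37)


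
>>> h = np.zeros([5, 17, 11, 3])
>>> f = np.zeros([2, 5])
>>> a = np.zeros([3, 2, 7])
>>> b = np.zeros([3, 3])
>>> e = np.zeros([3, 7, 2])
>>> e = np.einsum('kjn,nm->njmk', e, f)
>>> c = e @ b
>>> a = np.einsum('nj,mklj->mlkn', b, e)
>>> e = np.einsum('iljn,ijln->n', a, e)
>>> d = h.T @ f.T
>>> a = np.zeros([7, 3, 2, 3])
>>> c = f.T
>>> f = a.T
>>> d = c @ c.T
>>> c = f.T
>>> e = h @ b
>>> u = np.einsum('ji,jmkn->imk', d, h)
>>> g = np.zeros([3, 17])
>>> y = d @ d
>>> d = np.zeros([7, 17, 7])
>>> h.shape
(5, 17, 11, 3)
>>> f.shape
(3, 2, 3, 7)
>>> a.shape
(7, 3, 2, 3)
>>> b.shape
(3, 3)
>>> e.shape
(5, 17, 11, 3)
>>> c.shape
(7, 3, 2, 3)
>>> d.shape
(7, 17, 7)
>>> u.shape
(5, 17, 11)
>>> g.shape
(3, 17)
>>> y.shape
(5, 5)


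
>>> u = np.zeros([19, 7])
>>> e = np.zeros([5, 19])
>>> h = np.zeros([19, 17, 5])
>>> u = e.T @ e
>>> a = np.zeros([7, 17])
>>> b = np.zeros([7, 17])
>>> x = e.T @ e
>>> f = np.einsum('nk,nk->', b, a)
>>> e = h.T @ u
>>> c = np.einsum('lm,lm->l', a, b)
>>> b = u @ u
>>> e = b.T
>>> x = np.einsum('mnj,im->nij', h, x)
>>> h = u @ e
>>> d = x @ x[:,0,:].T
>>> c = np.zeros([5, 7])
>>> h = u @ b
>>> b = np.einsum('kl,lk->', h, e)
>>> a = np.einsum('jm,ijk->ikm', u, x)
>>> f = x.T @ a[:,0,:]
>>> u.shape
(19, 19)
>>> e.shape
(19, 19)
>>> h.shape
(19, 19)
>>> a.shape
(17, 5, 19)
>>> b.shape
()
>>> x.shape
(17, 19, 5)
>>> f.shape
(5, 19, 19)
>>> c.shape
(5, 7)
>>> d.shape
(17, 19, 17)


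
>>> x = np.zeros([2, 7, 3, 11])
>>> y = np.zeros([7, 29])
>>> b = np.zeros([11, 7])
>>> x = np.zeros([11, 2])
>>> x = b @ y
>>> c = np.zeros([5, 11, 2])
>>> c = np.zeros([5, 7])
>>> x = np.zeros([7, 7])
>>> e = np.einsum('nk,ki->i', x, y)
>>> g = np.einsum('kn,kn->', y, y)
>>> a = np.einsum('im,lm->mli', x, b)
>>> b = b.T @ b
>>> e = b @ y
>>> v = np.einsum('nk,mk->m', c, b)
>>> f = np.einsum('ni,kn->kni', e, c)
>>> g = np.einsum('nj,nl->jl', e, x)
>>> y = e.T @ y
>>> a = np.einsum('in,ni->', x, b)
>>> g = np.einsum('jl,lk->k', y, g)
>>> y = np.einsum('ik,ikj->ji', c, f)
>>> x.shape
(7, 7)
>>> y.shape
(29, 5)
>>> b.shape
(7, 7)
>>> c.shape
(5, 7)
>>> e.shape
(7, 29)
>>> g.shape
(7,)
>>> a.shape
()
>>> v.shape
(7,)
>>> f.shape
(5, 7, 29)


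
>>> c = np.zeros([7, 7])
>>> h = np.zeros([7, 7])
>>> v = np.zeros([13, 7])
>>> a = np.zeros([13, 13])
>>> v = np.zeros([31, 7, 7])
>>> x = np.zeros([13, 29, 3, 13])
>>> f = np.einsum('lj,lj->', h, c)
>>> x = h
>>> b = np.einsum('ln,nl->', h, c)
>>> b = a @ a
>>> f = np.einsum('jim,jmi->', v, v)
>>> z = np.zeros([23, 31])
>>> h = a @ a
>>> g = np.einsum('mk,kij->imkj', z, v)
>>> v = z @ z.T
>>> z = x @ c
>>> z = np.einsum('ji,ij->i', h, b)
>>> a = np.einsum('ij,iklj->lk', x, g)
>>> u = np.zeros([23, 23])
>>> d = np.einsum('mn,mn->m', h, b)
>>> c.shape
(7, 7)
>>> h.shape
(13, 13)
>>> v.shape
(23, 23)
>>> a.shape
(31, 23)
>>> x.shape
(7, 7)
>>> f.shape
()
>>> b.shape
(13, 13)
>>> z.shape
(13,)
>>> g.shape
(7, 23, 31, 7)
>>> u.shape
(23, 23)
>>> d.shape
(13,)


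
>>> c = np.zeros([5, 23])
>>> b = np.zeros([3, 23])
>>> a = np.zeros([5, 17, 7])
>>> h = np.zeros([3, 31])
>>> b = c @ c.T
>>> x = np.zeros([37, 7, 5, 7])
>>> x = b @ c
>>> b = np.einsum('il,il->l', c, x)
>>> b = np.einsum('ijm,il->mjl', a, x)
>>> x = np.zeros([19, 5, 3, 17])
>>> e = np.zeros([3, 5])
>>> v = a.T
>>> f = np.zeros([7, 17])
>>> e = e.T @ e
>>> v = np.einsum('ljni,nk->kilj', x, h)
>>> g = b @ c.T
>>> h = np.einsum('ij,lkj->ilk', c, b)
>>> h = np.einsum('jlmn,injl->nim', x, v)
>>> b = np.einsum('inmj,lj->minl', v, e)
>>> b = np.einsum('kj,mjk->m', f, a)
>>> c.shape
(5, 23)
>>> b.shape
(5,)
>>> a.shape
(5, 17, 7)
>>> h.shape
(17, 31, 3)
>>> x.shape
(19, 5, 3, 17)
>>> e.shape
(5, 5)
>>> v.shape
(31, 17, 19, 5)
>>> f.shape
(7, 17)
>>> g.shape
(7, 17, 5)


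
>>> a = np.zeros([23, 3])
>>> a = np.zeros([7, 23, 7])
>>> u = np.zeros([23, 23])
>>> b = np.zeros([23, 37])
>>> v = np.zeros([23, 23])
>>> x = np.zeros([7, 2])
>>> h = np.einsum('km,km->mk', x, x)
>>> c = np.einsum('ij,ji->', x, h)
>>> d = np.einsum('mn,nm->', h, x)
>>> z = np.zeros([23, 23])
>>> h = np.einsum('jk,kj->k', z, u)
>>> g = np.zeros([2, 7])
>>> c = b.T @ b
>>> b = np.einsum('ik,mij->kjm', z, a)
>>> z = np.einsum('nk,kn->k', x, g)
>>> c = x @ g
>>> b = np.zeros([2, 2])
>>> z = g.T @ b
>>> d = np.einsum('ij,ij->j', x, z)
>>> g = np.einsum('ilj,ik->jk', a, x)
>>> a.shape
(7, 23, 7)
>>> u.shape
(23, 23)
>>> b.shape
(2, 2)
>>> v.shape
(23, 23)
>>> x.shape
(7, 2)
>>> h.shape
(23,)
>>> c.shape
(7, 7)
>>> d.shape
(2,)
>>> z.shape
(7, 2)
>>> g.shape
(7, 2)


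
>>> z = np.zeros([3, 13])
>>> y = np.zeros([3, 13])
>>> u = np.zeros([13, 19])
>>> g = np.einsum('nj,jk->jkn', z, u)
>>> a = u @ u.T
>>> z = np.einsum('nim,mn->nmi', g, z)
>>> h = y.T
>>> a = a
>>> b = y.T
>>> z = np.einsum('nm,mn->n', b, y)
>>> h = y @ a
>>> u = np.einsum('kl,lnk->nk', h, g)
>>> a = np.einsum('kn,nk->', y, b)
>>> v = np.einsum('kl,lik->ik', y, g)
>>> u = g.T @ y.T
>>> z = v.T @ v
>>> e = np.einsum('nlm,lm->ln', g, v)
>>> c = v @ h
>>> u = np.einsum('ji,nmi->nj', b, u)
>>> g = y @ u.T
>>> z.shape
(3, 3)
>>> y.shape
(3, 13)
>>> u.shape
(3, 13)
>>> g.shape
(3, 3)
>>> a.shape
()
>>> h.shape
(3, 13)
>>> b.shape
(13, 3)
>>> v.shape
(19, 3)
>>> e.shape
(19, 13)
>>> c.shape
(19, 13)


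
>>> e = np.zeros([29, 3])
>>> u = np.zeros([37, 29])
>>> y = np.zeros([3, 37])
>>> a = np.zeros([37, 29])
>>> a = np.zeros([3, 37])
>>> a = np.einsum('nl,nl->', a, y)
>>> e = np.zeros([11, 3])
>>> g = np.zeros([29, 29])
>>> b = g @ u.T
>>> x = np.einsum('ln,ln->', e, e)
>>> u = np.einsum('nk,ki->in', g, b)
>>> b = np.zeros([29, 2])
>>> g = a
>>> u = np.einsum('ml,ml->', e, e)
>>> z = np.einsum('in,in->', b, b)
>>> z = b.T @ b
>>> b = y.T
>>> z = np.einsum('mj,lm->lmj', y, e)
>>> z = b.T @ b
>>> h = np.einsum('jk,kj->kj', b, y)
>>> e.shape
(11, 3)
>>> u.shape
()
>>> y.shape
(3, 37)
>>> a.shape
()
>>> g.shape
()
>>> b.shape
(37, 3)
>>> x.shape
()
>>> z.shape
(3, 3)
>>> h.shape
(3, 37)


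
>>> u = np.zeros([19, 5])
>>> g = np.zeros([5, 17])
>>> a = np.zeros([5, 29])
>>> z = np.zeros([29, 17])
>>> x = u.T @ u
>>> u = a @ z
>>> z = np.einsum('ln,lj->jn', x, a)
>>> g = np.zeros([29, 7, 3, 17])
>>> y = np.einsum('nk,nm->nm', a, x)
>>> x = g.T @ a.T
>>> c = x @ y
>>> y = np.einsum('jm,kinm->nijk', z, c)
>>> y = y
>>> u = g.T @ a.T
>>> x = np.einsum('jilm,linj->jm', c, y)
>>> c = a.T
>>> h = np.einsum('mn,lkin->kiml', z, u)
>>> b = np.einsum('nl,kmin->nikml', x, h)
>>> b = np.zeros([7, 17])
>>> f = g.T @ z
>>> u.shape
(17, 3, 7, 5)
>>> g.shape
(29, 7, 3, 17)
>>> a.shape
(5, 29)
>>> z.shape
(29, 5)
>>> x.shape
(17, 5)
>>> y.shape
(7, 3, 29, 17)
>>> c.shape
(29, 5)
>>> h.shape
(3, 7, 29, 17)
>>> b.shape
(7, 17)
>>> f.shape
(17, 3, 7, 5)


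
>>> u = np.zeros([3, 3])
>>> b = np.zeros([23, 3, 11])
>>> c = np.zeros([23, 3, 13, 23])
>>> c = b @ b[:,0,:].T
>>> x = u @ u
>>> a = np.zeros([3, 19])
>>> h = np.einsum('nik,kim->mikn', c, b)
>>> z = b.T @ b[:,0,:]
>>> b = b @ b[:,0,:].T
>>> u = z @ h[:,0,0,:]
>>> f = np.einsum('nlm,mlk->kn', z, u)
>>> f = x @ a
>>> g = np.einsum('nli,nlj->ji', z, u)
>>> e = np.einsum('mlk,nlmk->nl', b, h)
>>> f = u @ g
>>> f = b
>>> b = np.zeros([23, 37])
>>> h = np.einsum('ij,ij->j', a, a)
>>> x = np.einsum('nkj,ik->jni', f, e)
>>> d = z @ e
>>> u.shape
(11, 3, 23)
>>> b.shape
(23, 37)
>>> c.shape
(23, 3, 23)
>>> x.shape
(23, 23, 11)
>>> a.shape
(3, 19)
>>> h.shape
(19,)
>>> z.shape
(11, 3, 11)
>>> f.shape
(23, 3, 23)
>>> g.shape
(23, 11)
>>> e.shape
(11, 3)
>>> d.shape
(11, 3, 3)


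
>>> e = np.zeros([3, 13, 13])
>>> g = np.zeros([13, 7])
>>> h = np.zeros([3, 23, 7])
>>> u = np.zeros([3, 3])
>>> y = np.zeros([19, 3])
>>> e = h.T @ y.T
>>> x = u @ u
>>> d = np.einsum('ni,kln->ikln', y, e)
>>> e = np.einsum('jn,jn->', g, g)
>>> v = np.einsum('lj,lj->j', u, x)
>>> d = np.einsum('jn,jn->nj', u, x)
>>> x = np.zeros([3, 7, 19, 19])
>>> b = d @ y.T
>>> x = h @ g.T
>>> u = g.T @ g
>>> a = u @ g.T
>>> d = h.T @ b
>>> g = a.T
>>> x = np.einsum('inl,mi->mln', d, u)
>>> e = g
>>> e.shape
(13, 7)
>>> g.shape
(13, 7)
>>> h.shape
(3, 23, 7)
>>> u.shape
(7, 7)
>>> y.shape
(19, 3)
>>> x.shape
(7, 19, 23)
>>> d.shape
(7, 23, 19)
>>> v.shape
(3,)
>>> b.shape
(3, 19)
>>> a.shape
(7, 13)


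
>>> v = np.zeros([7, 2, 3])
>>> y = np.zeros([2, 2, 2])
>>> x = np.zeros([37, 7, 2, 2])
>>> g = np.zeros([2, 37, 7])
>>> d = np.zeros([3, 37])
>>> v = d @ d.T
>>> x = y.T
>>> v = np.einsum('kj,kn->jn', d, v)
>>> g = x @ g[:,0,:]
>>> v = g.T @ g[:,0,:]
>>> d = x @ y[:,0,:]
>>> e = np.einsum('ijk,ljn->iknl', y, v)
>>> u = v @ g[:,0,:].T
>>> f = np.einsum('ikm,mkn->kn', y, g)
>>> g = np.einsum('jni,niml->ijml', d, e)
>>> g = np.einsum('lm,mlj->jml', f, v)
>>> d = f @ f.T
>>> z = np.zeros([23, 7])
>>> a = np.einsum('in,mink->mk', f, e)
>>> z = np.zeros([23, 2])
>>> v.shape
(7, 2, 7)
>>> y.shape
(2, 2, 2)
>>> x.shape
(2, 2, 2)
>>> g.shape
(7, 7, 2)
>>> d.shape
(2, 2)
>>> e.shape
(2, 2, 7, 7)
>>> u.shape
(7, 2, 2)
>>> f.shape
(2, 7)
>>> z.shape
(23, 2)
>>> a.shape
(2, 7)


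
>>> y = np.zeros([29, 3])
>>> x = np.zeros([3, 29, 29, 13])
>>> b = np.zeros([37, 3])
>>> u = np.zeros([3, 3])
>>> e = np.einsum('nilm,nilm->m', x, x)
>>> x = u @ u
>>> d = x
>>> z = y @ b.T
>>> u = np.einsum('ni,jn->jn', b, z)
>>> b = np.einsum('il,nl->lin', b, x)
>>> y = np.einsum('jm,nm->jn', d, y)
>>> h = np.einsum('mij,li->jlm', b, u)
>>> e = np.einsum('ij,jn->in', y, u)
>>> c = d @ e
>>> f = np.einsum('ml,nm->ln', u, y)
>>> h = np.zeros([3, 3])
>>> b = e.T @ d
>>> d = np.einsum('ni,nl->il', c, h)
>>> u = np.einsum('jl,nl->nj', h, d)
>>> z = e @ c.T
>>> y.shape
(3, 29)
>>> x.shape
(3, 3)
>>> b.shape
(37, 3)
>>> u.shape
(37, 3)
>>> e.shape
(3, 37)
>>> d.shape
(37, 3)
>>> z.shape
(3, 3)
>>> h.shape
(3, 3)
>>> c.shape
(3, 37)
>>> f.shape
(37, 3)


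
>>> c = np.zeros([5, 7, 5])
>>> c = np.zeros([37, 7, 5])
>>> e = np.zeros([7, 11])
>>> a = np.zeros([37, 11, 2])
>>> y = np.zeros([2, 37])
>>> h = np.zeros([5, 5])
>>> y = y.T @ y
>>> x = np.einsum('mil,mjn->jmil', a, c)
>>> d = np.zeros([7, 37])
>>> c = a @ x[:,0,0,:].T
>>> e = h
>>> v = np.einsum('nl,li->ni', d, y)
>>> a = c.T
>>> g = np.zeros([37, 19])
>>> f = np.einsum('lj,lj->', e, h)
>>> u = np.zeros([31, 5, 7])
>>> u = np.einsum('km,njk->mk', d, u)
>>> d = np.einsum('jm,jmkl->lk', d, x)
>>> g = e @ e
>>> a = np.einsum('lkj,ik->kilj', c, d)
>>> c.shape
(37, 11, 7)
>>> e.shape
(5, 5)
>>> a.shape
(11, 2, 37, 7)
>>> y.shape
(37, 37)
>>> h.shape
(5, 5)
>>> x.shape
(7, 37, 11, 2)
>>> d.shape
(2, 11)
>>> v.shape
(7, 37)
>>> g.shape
(5, 5)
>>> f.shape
()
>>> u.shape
(37, 7)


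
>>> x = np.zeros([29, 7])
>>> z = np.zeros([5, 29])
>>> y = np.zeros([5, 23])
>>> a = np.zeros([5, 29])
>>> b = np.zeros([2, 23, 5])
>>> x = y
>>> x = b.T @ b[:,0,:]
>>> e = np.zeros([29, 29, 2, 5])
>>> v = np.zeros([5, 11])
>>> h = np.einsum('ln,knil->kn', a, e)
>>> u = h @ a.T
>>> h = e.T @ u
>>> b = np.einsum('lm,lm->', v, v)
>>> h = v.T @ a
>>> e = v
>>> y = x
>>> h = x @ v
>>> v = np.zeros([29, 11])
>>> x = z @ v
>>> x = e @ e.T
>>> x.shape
(5, 5)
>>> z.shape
(5, 29)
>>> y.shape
(5, 23, 5)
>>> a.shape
(5, 29)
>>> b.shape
()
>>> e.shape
(5, 11)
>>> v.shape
(29, 11)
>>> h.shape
(5, 23, 11)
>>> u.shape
(29, 5)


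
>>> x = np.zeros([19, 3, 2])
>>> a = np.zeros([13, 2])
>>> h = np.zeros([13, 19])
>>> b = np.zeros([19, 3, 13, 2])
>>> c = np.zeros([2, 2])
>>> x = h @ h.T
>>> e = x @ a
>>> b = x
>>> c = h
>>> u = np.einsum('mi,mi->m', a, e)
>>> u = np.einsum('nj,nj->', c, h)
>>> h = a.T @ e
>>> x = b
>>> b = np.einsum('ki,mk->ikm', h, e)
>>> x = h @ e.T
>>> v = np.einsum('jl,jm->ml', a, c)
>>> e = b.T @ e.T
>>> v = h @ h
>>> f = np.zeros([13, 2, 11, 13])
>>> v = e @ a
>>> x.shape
(2, 13)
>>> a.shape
(13, 2)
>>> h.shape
(2, 2)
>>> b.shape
(2, 2, 13)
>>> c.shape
(13, 19)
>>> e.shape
(13, 2, 13)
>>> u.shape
()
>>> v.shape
(13, 2, 2)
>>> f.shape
(13, 2, 11, 13)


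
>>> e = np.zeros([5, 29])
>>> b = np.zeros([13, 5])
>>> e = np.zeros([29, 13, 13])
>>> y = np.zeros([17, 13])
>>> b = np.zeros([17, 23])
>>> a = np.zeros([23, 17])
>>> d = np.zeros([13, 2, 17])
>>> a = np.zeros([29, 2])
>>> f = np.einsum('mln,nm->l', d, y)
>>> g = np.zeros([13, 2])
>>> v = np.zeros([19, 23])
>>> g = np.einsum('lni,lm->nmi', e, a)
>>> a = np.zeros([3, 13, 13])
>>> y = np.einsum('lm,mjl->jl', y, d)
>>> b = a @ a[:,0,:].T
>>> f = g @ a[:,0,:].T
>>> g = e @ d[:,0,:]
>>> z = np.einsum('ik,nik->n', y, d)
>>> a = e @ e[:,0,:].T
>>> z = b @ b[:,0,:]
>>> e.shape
(29, 13, 13)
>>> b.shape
(3, 13, 3)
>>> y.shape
(2, 17)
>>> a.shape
(29, 13, 29)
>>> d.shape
(13, 2, 17)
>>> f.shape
(13, 2, 3)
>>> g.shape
(29, 13, 17)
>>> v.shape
(19, 23)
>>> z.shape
(3, 13, 3)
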